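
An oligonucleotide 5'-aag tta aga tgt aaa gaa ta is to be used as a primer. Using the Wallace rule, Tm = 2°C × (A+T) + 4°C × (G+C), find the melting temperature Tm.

Counting bases: C=0, G=4, A=11, T=5
So N_AT = 16 and N_GC = 4.
Tm = 4·4 + 2·16 = 16 + 32 = 48°C

48°C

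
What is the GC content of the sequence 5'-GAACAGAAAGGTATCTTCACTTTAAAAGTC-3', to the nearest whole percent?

33%

Counting bases: A=12, G=5, T=8, C=5
G+C = 5 + 5 = 10 out of 30 bases
%GC = 10/30 × 100 = 33.33% ≈ 33%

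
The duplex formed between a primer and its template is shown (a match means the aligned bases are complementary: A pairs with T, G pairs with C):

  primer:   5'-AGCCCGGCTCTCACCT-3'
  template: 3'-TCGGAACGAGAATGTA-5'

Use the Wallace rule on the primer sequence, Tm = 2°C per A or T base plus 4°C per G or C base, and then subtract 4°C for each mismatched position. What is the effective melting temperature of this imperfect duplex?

Primer base counts: A=2, T=3, G=3, C=8 → A+T=5, G+C=11
Perfect-match Tm = 2(5) + 4(11) = 10 + 44 = 54°C
Mismatches (positions where the bases are not complementary): 4 (at positions 5, 6, 12, 15)
Effective Tm = 54 − 4×4 = 54 − 16 = 38°C

38°C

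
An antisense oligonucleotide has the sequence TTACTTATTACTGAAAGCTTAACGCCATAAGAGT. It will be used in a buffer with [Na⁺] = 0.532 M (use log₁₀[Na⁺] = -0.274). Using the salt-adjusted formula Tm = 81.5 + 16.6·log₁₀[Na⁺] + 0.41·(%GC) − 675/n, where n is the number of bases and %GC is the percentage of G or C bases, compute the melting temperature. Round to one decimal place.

Length n = 34. A=12, T=11, G=5, C=6
G+C = 11, so %GC = 11/34 × 100 = 32.353%
Salt term: 16.6 × (-0.274) = -4.548
GC term: 0.41 × 32.353 = 13.265; length term: −675/34 = −19.853
Tm = 81.5 + (-4.548) + 13.265 − 19.853 = 70.364 → 70.4°C

70.4°C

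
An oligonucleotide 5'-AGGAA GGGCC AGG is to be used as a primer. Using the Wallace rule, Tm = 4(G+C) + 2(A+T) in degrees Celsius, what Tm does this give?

Base counts: T=0, A=4, G=7, C=2
So N_AT = 4 and N_GC = 9.
Tm = 2×4 + 4×9 = 44°C

44°C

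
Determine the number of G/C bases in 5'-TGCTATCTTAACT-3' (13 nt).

4

Counting bases: A=3, G=1, C=3, T=6
G+C = 1 + 3 = 4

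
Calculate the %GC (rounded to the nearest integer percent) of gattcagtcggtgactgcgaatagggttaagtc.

Scanning the sequence gives A=8, G=11, T=9, C=5.
G+C = 11 + 5 = 16 out of 33 bases
%GC = 16/33 × 100 = 48.48% ≈ 48%

48%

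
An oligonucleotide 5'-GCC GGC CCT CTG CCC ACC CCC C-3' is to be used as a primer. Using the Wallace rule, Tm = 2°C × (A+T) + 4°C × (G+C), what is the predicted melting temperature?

Counting bases: G=4, C=15, T=2, A=1
A+T = 3, G+C = 19
Tm = 4·19 + 2·3 = 76 + 6 = 82°C

82°C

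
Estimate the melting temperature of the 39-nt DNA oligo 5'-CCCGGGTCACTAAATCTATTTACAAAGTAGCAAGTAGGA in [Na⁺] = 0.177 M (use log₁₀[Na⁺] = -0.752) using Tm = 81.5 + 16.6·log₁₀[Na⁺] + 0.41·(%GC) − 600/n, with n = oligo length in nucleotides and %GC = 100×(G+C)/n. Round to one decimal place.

Length n = 39. Base counts: C=8, A=14, T=9, G=8
G+C = 16, so %GC = 16/39 × 100 = 41.026%
Salt term: 16.6 × (-0.752) = -12.483
GC term: 0.41 × 41.026 = 16.821; length term: −600/39 = −15.385
Tm = 81.5 + (-12.483) + 16.821 − 15.385 = 70.453 → 70.5°C

70.5°C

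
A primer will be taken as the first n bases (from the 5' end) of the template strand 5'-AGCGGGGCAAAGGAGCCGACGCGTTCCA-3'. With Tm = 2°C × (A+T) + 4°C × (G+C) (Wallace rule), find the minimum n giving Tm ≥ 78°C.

First 22 bases: AGCGGGGCAAAGGAGCCGACGC → Tm = 76°C (< 78°C)
First 23 bases: AGCGGGGCAAAGGAGCCGACGCG → Tm = 80°C (≥ 78°C)
Each additional base adds 2°C (A/T) or 4°C (G/C), so Tm is non-decreasing in n; n = 23 is the first length to reach 78°C.

n = 23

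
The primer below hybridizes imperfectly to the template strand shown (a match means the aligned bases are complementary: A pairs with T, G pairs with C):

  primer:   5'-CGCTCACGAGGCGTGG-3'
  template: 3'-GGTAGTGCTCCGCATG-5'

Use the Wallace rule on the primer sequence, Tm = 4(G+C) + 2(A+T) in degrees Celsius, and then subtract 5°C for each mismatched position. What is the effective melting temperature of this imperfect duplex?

Primer base counts: A=2, T=2, G=7, C=5 → A+T=4, G+C=12
Perfect-match Tm = 2(4) + 4(12) = 8 + 48 = 56°C
Mismatches (positions where the bases are not complementary): 4 (at positions 2, 3, 15, 16)
Effective Tm = 56 − 4×5 = 56 − 20 = 36°C

36°C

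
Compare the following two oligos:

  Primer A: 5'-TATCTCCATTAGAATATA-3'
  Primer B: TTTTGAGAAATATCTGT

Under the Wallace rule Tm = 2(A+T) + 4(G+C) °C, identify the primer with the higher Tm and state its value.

Primer A, 44°C

Primer A: A+T=14, G+C=4 → Tm = 2(14)+4(4) = 44°C
Primer B: A+T=13, G+C=4 → Tm = 2(13)+4(4) = 42°C
44°C vs 42°C → primer A is higher.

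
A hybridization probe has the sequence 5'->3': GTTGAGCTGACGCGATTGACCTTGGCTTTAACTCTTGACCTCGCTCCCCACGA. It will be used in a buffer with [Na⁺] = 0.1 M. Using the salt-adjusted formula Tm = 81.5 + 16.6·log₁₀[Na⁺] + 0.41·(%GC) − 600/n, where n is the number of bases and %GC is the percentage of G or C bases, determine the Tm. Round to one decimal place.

76.0°C

Length n = 53. Scanning the sequence gives A=9, C=17, G=12, T=15.
G+C = 29, so %GC = 29/53 × 100 = 54.717%
Salt term: 16.6 × (-1) = -16.6
GC term: 0.41 × 54.717 = 22.434; length term: −600/53 = −11.321
Tm = 81.5 + (-16.6) + 22.434 − 11.321 = 76.013 → 76.0°C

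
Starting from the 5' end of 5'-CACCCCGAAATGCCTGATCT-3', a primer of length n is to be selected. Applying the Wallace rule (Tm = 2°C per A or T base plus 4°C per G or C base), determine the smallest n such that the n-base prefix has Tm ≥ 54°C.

n = 17

First 16 bases: CACCCCGAAATGCCTG → Tm = 52°C (< 54°C)
First 17 bases: CACCCCGAAATGCCTGA → Tm = 54°C (≥ 54°C)
Since every base adds ≥2°C, Tm only increases with n, so the threshold is first crossed at n = 17.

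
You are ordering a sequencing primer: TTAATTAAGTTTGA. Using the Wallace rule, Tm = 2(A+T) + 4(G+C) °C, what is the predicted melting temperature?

C=0, T=7, G=2, A=5
AT pairs contribute 12, GC pairs contribute 2.
Tm = 2(12) + 4(2) = 24 + 8 = 32°C

32°C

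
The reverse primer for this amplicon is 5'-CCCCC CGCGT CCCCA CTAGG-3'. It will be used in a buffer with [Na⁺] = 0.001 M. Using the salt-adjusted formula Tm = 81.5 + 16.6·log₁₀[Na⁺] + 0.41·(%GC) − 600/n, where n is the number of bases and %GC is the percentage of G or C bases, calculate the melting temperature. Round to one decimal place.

34.5°C

Length n = 20. Scanning the sequence gives C=12, A=2, T=2, G=4.
G+C = 16, so %GC = 16/20 × 100 = 80%
Salt term: 16.6 × (-3) = -49.8
GC term: 0.41 × 80 = 32.8; length term: −600/20 = −30
Tm = 81.5 + (-49.8) + 32.8 − 30 = 34.5 → 34.5°C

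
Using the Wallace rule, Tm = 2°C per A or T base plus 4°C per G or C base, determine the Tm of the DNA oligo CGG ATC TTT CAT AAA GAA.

Scanning the sequence gives T=5, G=3, C=3, A=7.
AT pairs contribute 12, GC pairs contribute 6.
Tm = 2×12 + 4×6 = 48°C

48°C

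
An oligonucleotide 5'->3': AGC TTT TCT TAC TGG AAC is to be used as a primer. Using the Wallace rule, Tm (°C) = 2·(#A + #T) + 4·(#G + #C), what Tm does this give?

Counting bases: G=3, A=4, C=4, T=7
AT pairs contribute 11, GC pairs contribute 7.
Tm = 2(11) + 4(7) = 22 + 28 = 50°C

50°C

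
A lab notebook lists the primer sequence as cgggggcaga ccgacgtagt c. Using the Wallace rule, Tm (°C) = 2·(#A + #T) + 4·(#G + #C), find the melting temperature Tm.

Base counts: A=4, T=2, C=6, G=9
AT pairs contribute 6, GC pairs contribute 15.
Tm = 2(6) + 4(15) = 12 + 60 = 72°C

72°C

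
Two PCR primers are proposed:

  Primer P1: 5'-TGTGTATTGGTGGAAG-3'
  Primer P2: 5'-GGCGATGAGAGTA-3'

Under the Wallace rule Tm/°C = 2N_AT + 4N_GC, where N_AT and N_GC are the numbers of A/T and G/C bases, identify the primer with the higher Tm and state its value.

Primer P1: A+T=9, G+C=7 → Tm = 2(9)+4(7) = 46°C
Primer P2: A+T=6, G+C=7 → Tm = 2(6)+4(7) = 40°C
46°C vs 40°C → primer P1 is higher.

Primer P1, 46°C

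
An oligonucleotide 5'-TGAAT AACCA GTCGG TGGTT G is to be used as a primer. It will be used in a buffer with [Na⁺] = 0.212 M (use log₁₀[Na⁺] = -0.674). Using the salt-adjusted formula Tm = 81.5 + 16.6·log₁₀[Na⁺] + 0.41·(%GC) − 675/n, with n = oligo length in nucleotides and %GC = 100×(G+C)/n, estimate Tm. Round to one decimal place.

Length n = 21. T=6, G=7, A=5, C=3
G+C = 10, so %GC = 10/21 × 100 = 47.619%
Salt term: 16.6 × (-0.674) = -11.188
GC term: 0.41 × 47.619 = 19.524; length term: −675/21 = −32.143
Tm = 81.5 + (-11.188) + 19.524 − 32.143 = 57.693 → 57.7°C

57.7°C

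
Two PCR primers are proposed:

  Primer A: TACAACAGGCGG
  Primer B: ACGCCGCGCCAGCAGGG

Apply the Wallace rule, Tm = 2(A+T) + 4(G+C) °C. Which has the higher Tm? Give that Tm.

Primer B, 62°C

Primer A: A+T=5, G+C=7 → Tm = 2(5)+4(7) = 38°C
Primer B: A+T=3, G+C=14 → Tm = 2(3)+4(14) = 62°C
38°C vs 62°C → primer B is higher.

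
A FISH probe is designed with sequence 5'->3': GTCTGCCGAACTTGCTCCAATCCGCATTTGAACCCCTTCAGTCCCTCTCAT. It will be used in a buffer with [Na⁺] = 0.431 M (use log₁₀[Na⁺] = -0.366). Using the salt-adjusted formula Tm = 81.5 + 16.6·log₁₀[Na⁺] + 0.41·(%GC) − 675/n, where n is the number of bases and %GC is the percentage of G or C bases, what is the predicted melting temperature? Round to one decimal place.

83.9°C

Length n = 51. Scanning the sequence gives C=20, T=15, A=9, G=7.
G+C = 27, so %GC = 27/51 × 100 = 52.941%
Salt term: 16.6 × (-0.366) = -6.076
GC term: 0.41 × 52.941 = 21.706; length term: −675/51 = −13.235
Tm = 81.5 + (-6.076) + 21.706 − 13.235 = 83.895 → 83.9°C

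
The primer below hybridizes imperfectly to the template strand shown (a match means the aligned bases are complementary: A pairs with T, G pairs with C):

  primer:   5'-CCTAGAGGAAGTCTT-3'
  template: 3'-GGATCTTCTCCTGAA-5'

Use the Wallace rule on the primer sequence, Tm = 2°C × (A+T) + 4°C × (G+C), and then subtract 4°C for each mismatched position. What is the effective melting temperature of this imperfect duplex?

Primer base counts: A=4, T=4, G=4, C=3 → A+T=8, G+C=7
Perfect-match Tm = 2(8) + 4(7) = 16 + 28 = 44°C
Mismatches (positions where the bases are not complementary): 3 (at positions 7, 10, 12)
Effective Tm = 44 − 3×4 = 44 − 12 = 32°C

32°C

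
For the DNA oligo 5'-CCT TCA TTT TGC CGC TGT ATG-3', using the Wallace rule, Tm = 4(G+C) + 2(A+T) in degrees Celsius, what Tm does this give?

62°C

Counting bases: C=6, G=4, T=9, A=2
A+T = 11, G+C = 10
Tm = 4·10 + 2·11 = 40 + 22 = 62°C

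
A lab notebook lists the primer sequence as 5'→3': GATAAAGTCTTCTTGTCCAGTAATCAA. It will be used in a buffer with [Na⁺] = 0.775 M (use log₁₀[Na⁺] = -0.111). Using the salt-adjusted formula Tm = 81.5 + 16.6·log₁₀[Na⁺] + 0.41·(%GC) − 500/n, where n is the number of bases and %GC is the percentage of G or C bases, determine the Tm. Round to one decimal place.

Length n = 27. Scanning the sequence gives C=5, G=4, T=9, A=9.
G+C = 9, so %GC = 9/27 × 100 = 33.333%
Salt term: 16.6 × (-0.111) = -1.843
GC term: 0.41 × 33.333 = 13.667; length term: −500/27 = −18.519
Tm = 81.5 + (-1.843) + 13.667 − 18.519 = 74.805 → 74.8°C

74.8°C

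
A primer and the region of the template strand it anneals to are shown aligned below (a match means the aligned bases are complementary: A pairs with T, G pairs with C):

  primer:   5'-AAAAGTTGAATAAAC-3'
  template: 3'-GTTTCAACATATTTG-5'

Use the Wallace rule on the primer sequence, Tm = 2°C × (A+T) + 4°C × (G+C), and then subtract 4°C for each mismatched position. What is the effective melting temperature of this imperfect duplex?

Primer base counts: A=9, T=3, G=2, C=1 → A+T=12, G+C=3
Perfect-match Tm = 2(12) + 4(3) = 24 + 12 = 36°C
Mismatches (positions where the bases are not complementary): 2 (at positions 1, 9)
Effective Tm = 36 − 2×4 = 36 − 8 = 28°C

28°C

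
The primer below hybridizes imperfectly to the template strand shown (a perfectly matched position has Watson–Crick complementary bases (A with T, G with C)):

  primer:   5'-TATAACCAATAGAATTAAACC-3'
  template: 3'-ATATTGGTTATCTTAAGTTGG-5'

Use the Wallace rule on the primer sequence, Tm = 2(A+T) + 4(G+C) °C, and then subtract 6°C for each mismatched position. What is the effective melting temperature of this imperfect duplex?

Primer base counts: A=11, T=5, G=1, C=4 → A+T=16, G+C=5
Perfect-match Tm = 2(16) + 4(5) = 32 + 20 = 52°C
Mismatches (positions where the bases are not complementary): 1 (at position 17)
Effective Tm = 52 − 1×6 = 52 − 6 = 46°C

46°C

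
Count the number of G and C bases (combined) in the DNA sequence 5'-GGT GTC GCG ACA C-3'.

G=5, A=2, T=2, C=4
G+C = 5 + 4 = 9

9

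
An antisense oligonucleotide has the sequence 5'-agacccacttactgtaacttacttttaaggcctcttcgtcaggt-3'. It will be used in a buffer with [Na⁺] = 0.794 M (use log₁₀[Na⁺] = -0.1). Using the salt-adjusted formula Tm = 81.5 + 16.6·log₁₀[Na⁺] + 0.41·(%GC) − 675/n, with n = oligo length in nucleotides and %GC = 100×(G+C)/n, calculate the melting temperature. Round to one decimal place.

82.2°C

Length n = 44. Base counts: T=15, A=10, G=7, C=12
G+C = 19, so %GC = 19/44 × 100 = 43.182%
Salt term: 16.6 × (-0.1) = -1.66
GC term: 0.41 × 43.182 = 17.705; length term: −675/44 = −15.341
Tm = 81.5 + (-1.66) + 17.705 − 15.341 = 82.204 → 82.2°C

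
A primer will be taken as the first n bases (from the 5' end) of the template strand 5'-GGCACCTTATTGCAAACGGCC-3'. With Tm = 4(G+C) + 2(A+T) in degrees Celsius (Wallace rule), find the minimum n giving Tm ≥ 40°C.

n = 13

First 12 bases: GGCACCTTATTG → Tm = 36°C (< 40°C)
First 13 bases: GGCACCTTATTGC → Tm = 40°C (≥ 40°C)
Since every base adds ≥2°C, Tm only increases with n, so the threshold is first crossed at n = 13.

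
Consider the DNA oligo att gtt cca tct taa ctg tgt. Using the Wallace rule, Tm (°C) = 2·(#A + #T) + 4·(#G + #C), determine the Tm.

Counting bases: A=4, C=4, T=10, G=3
A+T = 14, G+C = 7
Tm = 4·7 + 2·14 = 28 + 28 = 56°C

56°C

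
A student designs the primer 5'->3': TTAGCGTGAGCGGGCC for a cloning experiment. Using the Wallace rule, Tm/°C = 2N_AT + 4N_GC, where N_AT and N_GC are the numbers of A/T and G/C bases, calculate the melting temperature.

G=7, T=3, A=2, C=4
So N_AT = 5 and N_GC = 11.
Tm = 4·11 + 2·5 = 44 + 10 = 54°C

54°C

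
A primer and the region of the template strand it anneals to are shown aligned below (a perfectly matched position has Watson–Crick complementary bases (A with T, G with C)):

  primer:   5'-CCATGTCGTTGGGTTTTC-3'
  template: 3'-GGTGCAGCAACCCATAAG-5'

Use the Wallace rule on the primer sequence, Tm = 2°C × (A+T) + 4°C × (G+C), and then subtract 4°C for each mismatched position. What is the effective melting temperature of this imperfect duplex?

46°C

Primer base counts: A=1, T=8, G=5, C=4 → A+T=9, G+C=9
Perfect-match Tm = 2(9) + 4(9) = 18 + 36 = 54°C
Mismatches (positions where the bases are not complementary): 2 (at positions 4, 15)
Effective Tm = 54 − 2×4 = 54 − 8 = 46°C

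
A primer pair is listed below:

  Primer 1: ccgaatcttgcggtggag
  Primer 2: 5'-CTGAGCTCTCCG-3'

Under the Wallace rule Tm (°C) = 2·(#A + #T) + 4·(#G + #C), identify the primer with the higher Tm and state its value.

Primer 1: A+T=7, G+C=11 → Tm = 2(7)+4(11) = 58°C
Primer 2: A+T=4, G+C=8 → Tm = 2(4)+4(8) = 40°C
58°C vs 40°C → primer 1 is higher.

Primer 1, 58°C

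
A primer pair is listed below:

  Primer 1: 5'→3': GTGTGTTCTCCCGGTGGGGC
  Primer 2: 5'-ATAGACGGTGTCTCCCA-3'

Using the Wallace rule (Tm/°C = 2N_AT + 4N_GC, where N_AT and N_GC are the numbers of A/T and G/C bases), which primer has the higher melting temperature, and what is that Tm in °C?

Primer 1, 68°C

Primer 1: A+T=6, G+C=14 → Tm = 2(6)+4(14) = 68°C
Primer 2: A+T=8, G+C=9 → Tm = 2(8)+4(9) = 52°C
68°C vs 52°C → primer 1 is higher.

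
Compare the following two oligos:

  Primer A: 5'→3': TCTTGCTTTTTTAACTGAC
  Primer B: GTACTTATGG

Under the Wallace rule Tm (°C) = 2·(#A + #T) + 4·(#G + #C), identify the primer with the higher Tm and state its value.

Primer A: A+T=13, G+C=6 → Tm = 2(13)+4(6) = 50°C
Primer B: A+T=6, G+C=4 → Tm = 2(6)+4(4) = 28°C
50°C vs 28°C → primer A is higher.

Primer A, 50°C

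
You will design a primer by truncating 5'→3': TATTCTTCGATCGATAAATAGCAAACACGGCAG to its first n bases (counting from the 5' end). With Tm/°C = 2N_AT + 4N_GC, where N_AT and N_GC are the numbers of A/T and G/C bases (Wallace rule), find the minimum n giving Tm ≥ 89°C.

n = 33

First 32 bases: TATTCTTCGATCGATAAATAGCAAACACGGCA → Tm = 88°C (< 89°C)
First 33 bases: TATTCTTCGATCGATAAATAGCAAACACGGCAG → Tm = 92°C (≥ 89°C)
Since every base adds ≥2°C, Tm only increases with n, so the threshold is first crossed at n = 33.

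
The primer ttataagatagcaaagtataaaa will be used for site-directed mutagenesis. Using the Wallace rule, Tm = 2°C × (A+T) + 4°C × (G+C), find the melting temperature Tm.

Scanning the sequence gives T=6, A=13, C=1, G=3.
So N_AT = 19 and N_GC = 4.
Tm = 4·4 + 2·19 = 16 + 38 = 54°C

54°C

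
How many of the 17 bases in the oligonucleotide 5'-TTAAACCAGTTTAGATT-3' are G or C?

4

Scanning the sequence gives G=2, C=2, T=7, A=6.
G+C = 2 + 2 = 4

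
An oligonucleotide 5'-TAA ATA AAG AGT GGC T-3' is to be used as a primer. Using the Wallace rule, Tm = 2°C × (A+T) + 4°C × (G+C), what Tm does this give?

Scanning the sequence gives T=4, C=1, G=4, A=7.
A+T = 11, G+C = 5
Tm = 2(11) + 4(5) = 22 + 20 = 42°C

42°C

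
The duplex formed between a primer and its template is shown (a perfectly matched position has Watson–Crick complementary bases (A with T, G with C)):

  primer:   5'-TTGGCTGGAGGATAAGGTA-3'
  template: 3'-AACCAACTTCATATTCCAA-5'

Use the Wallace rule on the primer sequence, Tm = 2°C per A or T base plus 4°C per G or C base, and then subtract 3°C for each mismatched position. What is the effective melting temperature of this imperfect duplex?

44°C

Primer base counts: A=5, T=5, G=8, C=1 → A+T=10, G+C=9
Perfect-match Tm = 2(10) + 4(9) = 20 + 36 = 56°C
Mismatches (positions where the bases are not complementary): 4 (at positions 5, 8, 11, 19)
Effective Tm = 56 − 4×3 = 56 − 12 = 44°C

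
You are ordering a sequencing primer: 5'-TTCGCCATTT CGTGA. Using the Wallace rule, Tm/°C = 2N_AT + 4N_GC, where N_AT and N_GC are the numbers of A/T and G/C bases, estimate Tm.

T=6, G=3, C=4, A=2
So N_AT = 8 and N_GC = 7.
Tm = 4·7 + 2·8 = 28 + 16 = 44°C

44°C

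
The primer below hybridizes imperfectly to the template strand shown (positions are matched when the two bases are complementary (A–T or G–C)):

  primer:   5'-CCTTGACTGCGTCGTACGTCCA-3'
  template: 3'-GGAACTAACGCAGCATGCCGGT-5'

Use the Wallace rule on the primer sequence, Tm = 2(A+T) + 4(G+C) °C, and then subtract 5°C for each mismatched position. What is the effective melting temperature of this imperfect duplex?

60°C

Primer base counts: A=3, T=6, G=5, C=8 → A+T=9, G+C=13
Perfect-match Tm = 2(9) + 4(13) = 18 + 52 = 70°C
Mismatches (positions where the bases are not complementary): 2 (at positions 7, 19)
Effective Tm = 70 − 2×5 = 70 − 10 = 60°C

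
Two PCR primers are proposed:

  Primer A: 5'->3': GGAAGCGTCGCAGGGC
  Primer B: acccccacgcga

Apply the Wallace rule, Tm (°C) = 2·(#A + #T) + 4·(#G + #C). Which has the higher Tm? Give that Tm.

Primer A: A+T=4, G+C=12 → Tm = 2(4)+4(12) = 56°C
Primer B: A+T=3, G+C=9 → Tm = 2(3)+4(9) = 42°C
56°C vs 42°C → primer A is higher.

Primer A, 56°C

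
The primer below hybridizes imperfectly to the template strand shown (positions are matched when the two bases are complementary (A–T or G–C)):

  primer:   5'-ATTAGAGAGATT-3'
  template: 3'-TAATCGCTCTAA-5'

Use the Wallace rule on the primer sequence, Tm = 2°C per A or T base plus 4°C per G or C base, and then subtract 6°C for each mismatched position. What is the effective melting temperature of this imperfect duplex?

Primer base counts: A=5, T=4, G=3, C=0 → A+T=9, G+C=3
Perfect-match Tm = 2(9) + 4(3) = 18 + 12 = 30°C
Mismatches (positions where the bases are not complementary): 1 (at position 6)
Effective Tm = 30 − 1×6 = 30 − 6 = 24°C

24°C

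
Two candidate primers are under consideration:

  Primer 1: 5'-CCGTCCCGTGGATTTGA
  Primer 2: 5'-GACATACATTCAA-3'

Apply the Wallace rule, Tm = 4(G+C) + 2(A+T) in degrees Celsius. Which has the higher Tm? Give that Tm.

Primer 1, 54°C

Primer 1: A+T=7, G+C=10 → Tm = 2(7)+4(10) = 54°C
Primer 2: A+T=9, G+C=4 → Tm = 2(9)+4(4) = 34°C
54°C vs 34°C → primer 1 is higher.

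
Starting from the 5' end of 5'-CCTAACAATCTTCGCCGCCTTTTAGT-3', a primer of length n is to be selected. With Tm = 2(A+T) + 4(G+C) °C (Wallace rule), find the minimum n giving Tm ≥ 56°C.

First 17 bases: CCTAACAATCTTCGCCG → Tm = 52°C (< 56°C)
First 18 bases: CCTAACAATCTTCGCCGC → Tm = 56°C (≥ 56°C)
Since every base adds ≥2°C, Tm only increases with n, so the threshold is first crossed at n = 18.

n = 18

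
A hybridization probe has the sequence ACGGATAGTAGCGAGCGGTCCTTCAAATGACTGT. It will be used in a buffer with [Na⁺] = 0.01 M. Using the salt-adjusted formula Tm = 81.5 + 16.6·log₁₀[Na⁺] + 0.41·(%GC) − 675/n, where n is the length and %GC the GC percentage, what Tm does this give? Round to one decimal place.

Length n = 34. Counting bases: T=8, G=10, A=9, C=7
G+C = 17, so %GC = 17/34 × 100 = 50%
Salt term: 16.6 × (-2) = -33.2
GC term: 0.41 × 50 = 20.5; length term: −675/34 = −19.853
Tm = 81.5 + (-33.2) + 20.5 − 19.853 = 48.947 → 48.9°C

48.9°C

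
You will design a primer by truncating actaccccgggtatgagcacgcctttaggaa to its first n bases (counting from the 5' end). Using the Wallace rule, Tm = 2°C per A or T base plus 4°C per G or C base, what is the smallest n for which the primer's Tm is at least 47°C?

First 14 bases: ACTACCCCGGGTAT → Tm = 44°C (< 47°C)
First 15 bases: ACTACCCCGGGTATG → Tm = 48°C (≥ 47°C)
Since every base adds ≥2°C, Tm only increases with n, so the threshold is first crossed at n = 15.

n = 15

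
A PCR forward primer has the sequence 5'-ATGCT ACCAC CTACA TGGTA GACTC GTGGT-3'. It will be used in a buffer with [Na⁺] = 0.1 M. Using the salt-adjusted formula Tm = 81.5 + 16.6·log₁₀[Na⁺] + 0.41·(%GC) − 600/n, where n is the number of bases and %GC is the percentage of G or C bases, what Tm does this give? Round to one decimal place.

65.4°C

Length n = 30. Counting bases: T=8, C=8, G=7, A=7
G+C = 15, so %GC = 15/30 × 100 = 50%
Salt term: 16.6 × (-1) = -16.6
GC term: 0.41 × 50 = 20.5; length term: −600/30 = −20
Tm = 81.5 + (-16.6) + 20.5 − 20 = 65.4 → 65.4°C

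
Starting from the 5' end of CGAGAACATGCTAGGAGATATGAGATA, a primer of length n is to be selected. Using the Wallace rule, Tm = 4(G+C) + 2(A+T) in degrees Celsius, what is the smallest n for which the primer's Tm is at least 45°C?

First 14 bases: CGAGAACATGCTAG → Tm = 42°C (< 45°C)
First 15 bases: CGAGAACATGCTAGG → Tm = 46°C (≥ 45°C)
Since every base adds ≥2°C, Tm only increases with n, so the threshold is first crossed at n = 15.

n = 15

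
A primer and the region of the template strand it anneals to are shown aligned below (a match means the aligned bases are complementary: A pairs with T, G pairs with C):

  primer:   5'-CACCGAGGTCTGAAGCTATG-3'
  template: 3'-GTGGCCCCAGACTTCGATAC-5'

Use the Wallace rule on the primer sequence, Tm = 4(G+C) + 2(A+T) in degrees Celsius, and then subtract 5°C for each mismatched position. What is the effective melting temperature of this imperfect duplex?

Primer base counts: A=5, T=4, G=6, C=5 → A+T=9, G+C=11
Perfect-match Tm = 2(9) + 4(11) = 18 + 44 = 62°C
Mismatches (positions where the bases are not complementary): 1 (at position 6)
Effective Tm = 62 − 1×5 = 62 − 5 = 57°C

57°C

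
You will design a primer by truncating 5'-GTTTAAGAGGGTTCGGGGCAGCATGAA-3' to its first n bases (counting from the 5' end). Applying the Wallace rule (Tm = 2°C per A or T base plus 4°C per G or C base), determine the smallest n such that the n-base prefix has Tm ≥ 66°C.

n = 21

First 20 bases: GTTTAAGAGGGTTCGGGGCA → Tm = 62°C (< 66°C)
First 21 bases: GTTTAAGAGGGTTCGGGGCAG → Tm = 66°C (≥ 66°C)
Since every base adds ≥2°C, Tm only increases with n, so the threshold is first crossed at n = 21.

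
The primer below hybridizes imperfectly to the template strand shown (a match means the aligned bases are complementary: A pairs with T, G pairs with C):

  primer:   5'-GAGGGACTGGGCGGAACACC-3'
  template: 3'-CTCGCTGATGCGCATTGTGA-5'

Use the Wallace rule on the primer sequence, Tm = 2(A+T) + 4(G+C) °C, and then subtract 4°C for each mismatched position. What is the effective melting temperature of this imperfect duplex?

48°C

Primer base counts: A=5, T=1, G=9, C=5 → A+T=6, G+C=14
Perfect-match Tm = 2(6) + 4(14) = 12 + 56 = 68°C
Mismatches (positions where the bases are not complementary): 5 (at positions 4, 9, 10, 14, 20)
Effective Tm = 68 − 5×4 = 68 − 20 = 48°C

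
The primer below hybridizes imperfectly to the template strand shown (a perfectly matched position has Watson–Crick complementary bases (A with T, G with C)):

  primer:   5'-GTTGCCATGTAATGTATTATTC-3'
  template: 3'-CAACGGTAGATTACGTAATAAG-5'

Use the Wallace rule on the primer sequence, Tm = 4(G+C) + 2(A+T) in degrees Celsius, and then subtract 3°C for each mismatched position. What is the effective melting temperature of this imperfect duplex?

52°C

Primer base counts: A=5, T=10, G=4, C=3 → A+T=15, G+C=7
Perfect-match Tm = 2(15) + 4(7) = 30 + 28 = 58°C
Mismatches (positions where the bases are not complementary): 2 (at positions 9, 15)
Effective Tm = 58 − 2×3 = 58 − 6 = 52°C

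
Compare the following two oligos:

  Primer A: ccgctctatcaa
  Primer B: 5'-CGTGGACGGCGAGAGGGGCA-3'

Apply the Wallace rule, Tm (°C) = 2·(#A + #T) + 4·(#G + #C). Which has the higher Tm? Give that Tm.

Primer A: A+T=6, G+C=6 → Tm = 2(6)+4(6) = 36°C
Primer B: A+T=5, G+C=15 → Tm = 2(5)+4(15) = 70°C
36°C vs 70°C → primer B is higher.

Primer B, 70°C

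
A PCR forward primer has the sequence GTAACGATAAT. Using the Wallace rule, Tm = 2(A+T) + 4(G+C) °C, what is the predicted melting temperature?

C=1, G=2, T=3, A=5
A+T = 8, G+C = 3
Tm = 4·3 + 2·8 = 12 + 16 = 28°C

28°C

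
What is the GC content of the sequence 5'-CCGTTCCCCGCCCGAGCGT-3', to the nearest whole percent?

79%

Counting bases: G=5, A=1, C=10, T=3
G+C = 5 + 10 = 15 out of 19 bases
%GC = 15/19 × 100 = 78.95% ≈ 79%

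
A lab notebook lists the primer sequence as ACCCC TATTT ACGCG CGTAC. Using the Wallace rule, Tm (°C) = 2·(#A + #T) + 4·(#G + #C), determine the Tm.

62°C

Scanning the sequence gives T=5, A=4, C=8, G=3.
A+T = 9, G+C = 11
Tm = 2×9 + 4×11 = 62°C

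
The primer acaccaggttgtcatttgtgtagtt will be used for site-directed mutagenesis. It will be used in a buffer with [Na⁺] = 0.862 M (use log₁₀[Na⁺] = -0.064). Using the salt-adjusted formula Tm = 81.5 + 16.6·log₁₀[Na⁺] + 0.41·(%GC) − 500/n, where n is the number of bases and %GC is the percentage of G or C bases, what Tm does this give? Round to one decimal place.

Length n = 25. G=6, A=5, T=10, C=4
G+C = 10, so %GC = 10/25 × 100 = 40%
Salt term: 16.6 × (-0.064) = -1.062
GC term: 0.41 × 40 = 16.4; length term: −500/25 = −20
Tm = 81.5 + (-1.062) + 16.4 − 20 = 76.838 → 76.8°C

76.8°C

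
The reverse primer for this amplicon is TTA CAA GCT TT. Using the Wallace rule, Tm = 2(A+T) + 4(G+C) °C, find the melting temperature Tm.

28°C

Counting bases: G=1, T=5, A=3, C=2
A+T = 8, G+C = 3
Tm = 2(8) + 4(3) = 16 + 12 = 28°C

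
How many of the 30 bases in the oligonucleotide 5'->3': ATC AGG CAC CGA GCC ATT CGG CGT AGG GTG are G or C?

Base counts: A=6, C=8, T=5, G=11
Total G or C: 11 + 8 = 19

19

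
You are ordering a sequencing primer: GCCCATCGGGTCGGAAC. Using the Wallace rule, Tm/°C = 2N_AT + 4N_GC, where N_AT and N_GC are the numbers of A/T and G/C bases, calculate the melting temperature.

58°C

Scanning the sequence gives G=6, C=6, T=2, A=3.
So N_AT = 5 and N_GC = 12.
Tm = 2(5) + 4(12) = 10 + 48 = 58°C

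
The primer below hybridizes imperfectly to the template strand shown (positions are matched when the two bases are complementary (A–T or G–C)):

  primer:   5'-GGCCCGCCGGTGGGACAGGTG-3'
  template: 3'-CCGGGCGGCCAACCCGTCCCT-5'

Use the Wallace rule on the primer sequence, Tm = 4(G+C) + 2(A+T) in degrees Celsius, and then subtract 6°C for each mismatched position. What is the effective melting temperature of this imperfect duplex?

Primer base counts: A=2, T=2, G=11, C=6 → A+T=4, G+C=17
Perfect-match Tm = 2(4) + 4(17) = 8 + 68 = 76°C
Mismatches (positions where the bases are not complementary): 4 (at positions 12, 15, 20, 21)
Effective Tm = 76 − 4×6 = 76 − 24 = 52°C

52°C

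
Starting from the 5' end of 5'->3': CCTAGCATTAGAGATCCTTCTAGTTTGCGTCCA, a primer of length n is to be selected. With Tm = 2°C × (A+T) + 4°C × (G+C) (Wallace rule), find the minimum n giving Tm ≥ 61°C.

n = 22

First 21 bases: CCTAGCATTAGAGATCCTTCT → Tm = 60°C (< 61°C)
First 22 bases: CCTAGCATTAGAGATCCTTCTA → Tm = 62°C (≥ 61°C)
Each additional base adds 2°C (A/T) or 4°C (G/C), so Tm is non-decreasing in n; n = 22 is the first length to reach 61°C.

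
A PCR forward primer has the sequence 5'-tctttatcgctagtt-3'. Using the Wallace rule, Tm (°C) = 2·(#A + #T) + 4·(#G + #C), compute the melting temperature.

40°C

Base counts: A=2, G=2, T=8, C=3
AT pairs contribute 10, GC pairs contribute 5.
Tm = 2(10) + 4(5) = 20 + 20 = 40°C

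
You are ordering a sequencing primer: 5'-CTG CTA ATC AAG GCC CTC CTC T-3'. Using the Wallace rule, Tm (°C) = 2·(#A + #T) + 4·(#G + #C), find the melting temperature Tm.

Scanning the sequence gives T=6, A=4, G=3, C=9.
So N_AT = 10 and N_GC = 12.
Tm = 2(10) + 4(12) = 20 + 48 = 68°C

68°C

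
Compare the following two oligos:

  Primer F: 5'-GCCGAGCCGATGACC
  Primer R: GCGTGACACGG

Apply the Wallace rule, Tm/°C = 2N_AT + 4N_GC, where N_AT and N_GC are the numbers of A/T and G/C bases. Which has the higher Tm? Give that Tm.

Primer F, 52°C

Primer F: A+T=4, G+C=11 → Tm = 2(4)+4(11) = 52°C
Primer R: A+T=3, G+C=8 → Tm = 2(3)+4(8) = 38°C
52°C vs 38°C → primer F is higher.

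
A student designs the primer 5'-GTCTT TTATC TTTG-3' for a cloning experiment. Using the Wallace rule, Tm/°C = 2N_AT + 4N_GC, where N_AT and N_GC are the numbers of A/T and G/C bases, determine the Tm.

36°C

Counting bases: T=9, A=1, G=2, C=2
A+T = 10, G+C = 4
Tm = 4·4 + 2·10 = 16 + 20 = 36°C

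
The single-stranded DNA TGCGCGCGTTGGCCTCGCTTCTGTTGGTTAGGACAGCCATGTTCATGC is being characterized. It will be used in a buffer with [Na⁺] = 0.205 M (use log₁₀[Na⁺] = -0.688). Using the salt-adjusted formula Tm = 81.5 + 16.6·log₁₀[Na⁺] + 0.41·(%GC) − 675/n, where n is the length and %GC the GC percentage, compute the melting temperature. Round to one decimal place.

79.9°C

Length n = 48. Counting bases: C=13, G=15, A=5, T=15
G+C = 28, so %GC = 28/48 × 100 = 58.333%
Salt term: 16.6 × (-0.688) = -11.421
GC term: 0.41 × 58.333 = 23.917; length term: −675/48 = −14.062
Tm = 81.5 + (-11.421) + 23.917 − 14.062 = 79.934 → 79.9°C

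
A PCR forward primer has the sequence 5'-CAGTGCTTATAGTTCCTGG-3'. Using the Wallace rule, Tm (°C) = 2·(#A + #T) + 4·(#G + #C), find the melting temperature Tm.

56°C

Scanning the sequence gives G=5, C=4, T=7, A=3.
AT pairs contribute 10, GC pairs contribute 9.
Tm = 4·9 + 2·10 = 36 + 20 = 56°C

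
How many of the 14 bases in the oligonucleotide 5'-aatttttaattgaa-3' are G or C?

Counting bases: T=7, C=0, A=6, G=1
Total G or C: 1 + 0 = 1

1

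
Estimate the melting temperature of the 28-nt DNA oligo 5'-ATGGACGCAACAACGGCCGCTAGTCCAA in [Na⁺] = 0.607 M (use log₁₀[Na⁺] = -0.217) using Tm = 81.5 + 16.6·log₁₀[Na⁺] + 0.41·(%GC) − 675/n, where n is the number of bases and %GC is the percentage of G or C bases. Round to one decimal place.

77.2°C

Length n = 28. Scanning the sequence gives T=3, G=7, A=9, C=9.
G+C = 16, so %GC = 16/28 × 100 = 57.143%
Salt term: 16.6 × (-0.217) = -3.602
GC term: 0.41 × 57.143 = 23.429; length term: −675/28 = −24.107
Tm = 81.5 + (-3.602) + 23.429 − 24.107 = 77.22 → 77.2°C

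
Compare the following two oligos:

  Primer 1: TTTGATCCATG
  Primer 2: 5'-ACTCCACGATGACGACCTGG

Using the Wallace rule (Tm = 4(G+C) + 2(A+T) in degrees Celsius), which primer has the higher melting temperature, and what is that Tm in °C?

Primer 1: A+T=7, G+C=4 → Tm = 2(7)+4(4) = 30°C
Primer 2: A+T=8, G+C=12 → Tm = 2(8)+4(12) = 64°C
30°C vs 64°C → primer 2 is higher.

Primer 2, 64°C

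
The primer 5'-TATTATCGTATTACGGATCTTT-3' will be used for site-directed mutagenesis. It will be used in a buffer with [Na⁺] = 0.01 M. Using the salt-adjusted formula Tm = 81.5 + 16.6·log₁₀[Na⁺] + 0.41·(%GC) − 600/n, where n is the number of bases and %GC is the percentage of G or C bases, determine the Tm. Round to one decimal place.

32.2°C

Length n = 22. Counting bases: A=5, G=3, C=3, T=11
G+C = 6, so %GC = 6/22 × 100 = 27.273%
Salt term: 16.6 × (-2) = -33.2
GC term: 0.41 × 27.273 = 11.182; length term: −600/22 = −27.273
Tm = 81.5 + (-33.2) + 11.182 − 27.273 = 32.209 → 32.2°C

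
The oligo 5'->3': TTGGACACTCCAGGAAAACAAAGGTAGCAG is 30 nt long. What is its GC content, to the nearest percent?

47%

Counting bases: A=12, G=8, T=4, C=6
G+C = 8 + 6 = 14 out of 30 bases
%GC = 14/30 × 100 = 46.67% ≈ 47%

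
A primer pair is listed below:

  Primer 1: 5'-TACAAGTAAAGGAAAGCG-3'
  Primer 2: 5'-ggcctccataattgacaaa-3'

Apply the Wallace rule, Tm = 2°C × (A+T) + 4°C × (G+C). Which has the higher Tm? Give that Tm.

Primer 2, 54°C

Primer 1: A+T=11, G+C=7 → Tm = 2(11)+4(7) = 50°C
Primer 2: A+T=11, G+C=8 → Tm = 2(11)+4(8) = 54°C
50°C vs 54°C → primer 2 is higher.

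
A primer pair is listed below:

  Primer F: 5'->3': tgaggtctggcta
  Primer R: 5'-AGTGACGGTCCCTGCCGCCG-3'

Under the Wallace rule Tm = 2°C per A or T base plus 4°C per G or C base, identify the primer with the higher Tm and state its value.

Primer R, 70°C

Primer F: A+T=6, G+C=7 → Tm = 2(6)+4(7) = 40°C
Primer R: A+T=5, G+C=15 → Tm = 2(5)+4(15) = 70°C
40°C vs 70°C → primer R is higher.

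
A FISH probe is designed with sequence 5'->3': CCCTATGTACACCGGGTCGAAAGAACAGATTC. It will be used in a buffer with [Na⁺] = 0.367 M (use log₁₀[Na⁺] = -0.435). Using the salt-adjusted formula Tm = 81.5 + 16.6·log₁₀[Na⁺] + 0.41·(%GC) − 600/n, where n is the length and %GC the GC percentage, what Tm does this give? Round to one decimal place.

Length n = 32. Scanning the sequence gives T=6, C=9, G=7, A=10.
G+C = 16, so %GC = 16/32 × 100 = 50%
Salt term: 16.6 × (-0.435) = -7.221
GC term: 0.41 × 50 = 20.5; length term: −600/32 = −18.75
Tm = 81.5 + (-7.221) + 20.5 − 18.75 = 76.029 → 76.0°C

76.0°C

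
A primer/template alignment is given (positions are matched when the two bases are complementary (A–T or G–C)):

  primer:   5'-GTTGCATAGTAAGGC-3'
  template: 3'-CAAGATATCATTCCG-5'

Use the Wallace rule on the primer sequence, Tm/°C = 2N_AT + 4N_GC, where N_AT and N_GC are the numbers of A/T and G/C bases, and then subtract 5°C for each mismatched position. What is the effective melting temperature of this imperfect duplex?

Primer base counts: A=4, T=4, G=5, C=2 → A+T=8, G+C=7
Perfect-match Tm = 2(8) + 4(7) = 16 + 28 = 44°C
Mismatches (positions where the bases are not complementary): 2 (at positions 4, 5)
Effective Tm = 44 − 2×5 = 44 − 10 = 34°C

34°C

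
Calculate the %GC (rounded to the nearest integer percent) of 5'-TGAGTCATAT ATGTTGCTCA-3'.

Counting bases: C=3, G=4, A=5, T=8
G+C = 4 + 3 = 7 out of 20 bases
%GC = 7/20 × 100 = 35% ≈ 35%

35%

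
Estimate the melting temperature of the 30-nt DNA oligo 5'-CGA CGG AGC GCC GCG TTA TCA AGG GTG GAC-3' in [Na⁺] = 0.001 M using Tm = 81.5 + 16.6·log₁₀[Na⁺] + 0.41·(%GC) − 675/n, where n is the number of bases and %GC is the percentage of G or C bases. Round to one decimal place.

Length n = 30. Base counts: C=8, T=4, G=12, A=6
G+C = 20, so %GC = 20/30 × 100 = 66.667%
Salt term: 16.6 × (-3) = -49.8
GC term: 0.41 × 66.667 = 27.333; length term: −675/30 = −22.5
Tm = 81.5 + (-49.8) + 27.333 − 22.5 = 36.533 → 36.5°C

36.5°C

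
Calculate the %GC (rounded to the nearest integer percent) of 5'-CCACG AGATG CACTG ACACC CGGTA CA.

A=8, G=6, T=3, C=10
G+C = 6 + 10 = 16 out of 27 bases
%GC = 16/27 × 100 = 59.26% ≈ 59%

59%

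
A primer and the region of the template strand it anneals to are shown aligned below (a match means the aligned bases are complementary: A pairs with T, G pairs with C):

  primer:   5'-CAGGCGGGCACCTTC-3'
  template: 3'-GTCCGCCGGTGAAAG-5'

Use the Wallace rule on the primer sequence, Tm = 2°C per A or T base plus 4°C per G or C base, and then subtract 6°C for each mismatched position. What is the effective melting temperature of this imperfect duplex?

Primer base counts: A=2, T=2, G=5, C=6 → A+T=4, G+C=11
Perfect-match Tm = 2(4) + 4(11) = 8 + 44 = 52°C
Mismatches (positions where the bases are not complementary): 2 (at positions 8, 12)
Effective Tm = 52 − 2×6 = 52 − 12 = 40°C

40°C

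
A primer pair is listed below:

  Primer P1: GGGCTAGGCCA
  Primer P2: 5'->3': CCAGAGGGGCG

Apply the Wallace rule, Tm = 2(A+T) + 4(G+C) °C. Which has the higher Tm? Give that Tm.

Primer P1: A+T=3, G+C=8 → Tm = 2(3)+4(8) = 38°C
Primer P2: A+T=2, G+C=9 → Tm = 2(2)+4(9) = 40°C
38°C vs 40°C → primer P2 is higher.

Primer P2, 40°C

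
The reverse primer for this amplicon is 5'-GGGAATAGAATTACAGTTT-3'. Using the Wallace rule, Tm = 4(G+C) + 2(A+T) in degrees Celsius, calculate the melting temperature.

A=7, T=6, C=1, G=5
A+T = 13, G+C = 6
Tm = 4·6 + 2·13 = 24 + 26 = 50°C

50°C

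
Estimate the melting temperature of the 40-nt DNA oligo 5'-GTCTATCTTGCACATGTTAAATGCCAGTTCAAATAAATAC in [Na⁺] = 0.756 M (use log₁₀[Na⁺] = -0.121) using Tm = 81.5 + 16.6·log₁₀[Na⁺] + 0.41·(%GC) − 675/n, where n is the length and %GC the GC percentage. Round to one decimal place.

Length n = 40. Scanning the sequence gives T=13, C=8, A=14, G=5.
G+C = 13, so %GC = 13/40 × 100 = 32.5%
Salt term: 16.6 × (-0.121) = -2.009
GC term: 0.41 × 32.5 = 13.325; length term: −675/40 = −16.875
Tm = 81.5 + (-2.009) + 13.325 − 16.875 = 75.941 → 75.9°C

75.9°C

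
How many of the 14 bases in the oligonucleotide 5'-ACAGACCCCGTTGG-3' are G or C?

Counting bases: T=2, G=4, A=3, C=5
Total G or C: 4 + 5 = 9

9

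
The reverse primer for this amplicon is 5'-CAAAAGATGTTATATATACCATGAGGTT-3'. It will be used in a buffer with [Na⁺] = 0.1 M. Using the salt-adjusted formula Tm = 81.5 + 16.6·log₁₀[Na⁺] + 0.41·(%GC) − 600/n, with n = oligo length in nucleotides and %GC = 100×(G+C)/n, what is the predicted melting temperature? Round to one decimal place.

Length n = 28. Counting bases: T=9, A=11, G=5, C=3
G+C = 8, so %GC = 8/28 × 100 = 28.571%
Salt term: 16.6 × (-1) = -16.6
GC term: 0.41 × 28.571 = 11.714; length term: −600/28 = −21.429
Tm = 81.5 + (-16.6) + 11.714 − 21.429 = 55.185 → 55.2°C

55.2°C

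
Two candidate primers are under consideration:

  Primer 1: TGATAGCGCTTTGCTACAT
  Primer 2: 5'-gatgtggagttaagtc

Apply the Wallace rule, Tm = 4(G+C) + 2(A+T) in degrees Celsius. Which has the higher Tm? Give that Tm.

Primer 1, 54°C

Primer 1: A+T=11, G+C=8 → Tm = 2(11)+4(8) = 54°C
Primer 2: A+T=9, G+C=7 → Tm = 2(9)+4(7) = 46°C
54°C vs 46°C → primer 1 is higher.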